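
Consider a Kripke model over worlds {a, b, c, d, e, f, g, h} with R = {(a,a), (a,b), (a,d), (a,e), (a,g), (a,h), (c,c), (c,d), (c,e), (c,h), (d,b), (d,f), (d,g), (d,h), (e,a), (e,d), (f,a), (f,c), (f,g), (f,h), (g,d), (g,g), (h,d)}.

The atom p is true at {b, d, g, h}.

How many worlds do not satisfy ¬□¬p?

1

a: □¬p is F. ✓
b: □¬p is T. ✗
c: □¬p is F. ✓
d: □¬p is F. ✓
e: □¬p is F. ✓
f: □¬p is F. ✓
g: □¬p is F. ✓
h: □¬p is F. ✓
Satisfying worlds: {a, c, d, e, f, g, h}.
So ¬□¬p fails at the other 1 world.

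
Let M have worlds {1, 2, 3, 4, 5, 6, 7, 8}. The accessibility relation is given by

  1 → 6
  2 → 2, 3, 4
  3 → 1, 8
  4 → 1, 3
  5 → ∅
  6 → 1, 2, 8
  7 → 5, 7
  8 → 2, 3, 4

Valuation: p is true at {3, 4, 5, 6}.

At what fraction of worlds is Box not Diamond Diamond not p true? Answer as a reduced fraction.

1: successors {6}; not Diamond Diamond not p there: 6:F. ✗
2: successors {2, 3, 4}; not Diamond Diamond not p there: 2:F, 3:F, 4:F. ✗
3: successors {1, 8}; not Diamond Diamond not p there: 1:F, 8:F. ✗
4: successors {1, 3}; not Diamond Diamond not p there: 1:F, 3:F. ✗
5: no successors, so Box not Diamond Diamond not p holds vacuously. ✓
6: successors {1, 2, 8}; not Diamond Diamond not p there: 1:F, 2:F, 8:F. ✗
7: successors {5, 7}; not Diamond Diamond not p there: 5:T, 7:F. ✗
8: successors {2, 3, 4}; not Diamond Diamond not p there: 2:F, 3:F, 4:F. ✗
That's 1 of 8 worlds, so 1/8.

1/8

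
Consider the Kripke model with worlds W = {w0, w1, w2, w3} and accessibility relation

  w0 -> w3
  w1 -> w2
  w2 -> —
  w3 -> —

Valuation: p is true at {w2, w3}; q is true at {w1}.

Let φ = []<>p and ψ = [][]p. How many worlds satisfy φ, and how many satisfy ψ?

2 and 4

For []<>p:
w0: successors {w3}; <>p there: w3:F. ✗
w1: successors {w2}; <>p there: w2:F. ✗
w2: no successors, so []<>p holds vacuously. ✓
w3: no successors, so []<>p holds vacuously. ✓
— 2 worlds.
For [][]p:
w0: successors {w3}; []p there: w3:T. ✓
w1: successors {w2}; []p there: w2:T. ✓
w2: no successors, so [][]p holds vacuously. ✓
w3: no successors, so [][]p holds vacuously. ✓
— 4 worlds.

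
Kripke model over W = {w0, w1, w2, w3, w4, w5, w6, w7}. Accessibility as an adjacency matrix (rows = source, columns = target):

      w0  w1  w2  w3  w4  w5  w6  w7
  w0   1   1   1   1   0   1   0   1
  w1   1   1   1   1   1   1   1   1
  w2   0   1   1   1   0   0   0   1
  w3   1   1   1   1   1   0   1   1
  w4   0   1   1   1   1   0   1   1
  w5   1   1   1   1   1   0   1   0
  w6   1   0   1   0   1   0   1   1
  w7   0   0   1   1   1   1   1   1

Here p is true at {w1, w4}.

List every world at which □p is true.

w0: successors {w0, w1, w2, w3, w5, w7}; p there: w0:F, w1:T, w2:F, w3:F, w5:F, w7:F. ✗
w1: successors {w0, w1, w2, w3, w4, w5, w6, w7}; p there: w0:F, w1:T, w2:F, w3:F, w4:T, w5:F, w6:F, w7:F. ✗
w2: successors {w1, w2, w3, w7}; p there: w1:T, w2:F, w3:F, w7:F. ✗
w3: successors {w0, w1, w2, w3, w4, w6, w7}; p there: w0:F, w1:T, w2:F, w3:F, w4:T, w6:F, w7:F. ✗
w4: successors {w1, w2, w3, w4, w6, w7}; p there: w1:T, w2:F, w3:F, w4:T, w6:F, w7:F. ✗
w5: successors {w0, w1, w2, w3, w4, w6}; p there: w0:F, w1:T, w2:F, w3:F, w4:T, w6:F. ✗
w6: successors {w0, w2, w4, w6, w7}; p there: w0:F, w2:F, w4:T, w6:F, w7:F. ✗
w7: successors {w2, w3, w4, w5, w6, w7}; p there: w2:F, w3:F, w4:T, w5:F, w6:F, w7:F. ✗

∅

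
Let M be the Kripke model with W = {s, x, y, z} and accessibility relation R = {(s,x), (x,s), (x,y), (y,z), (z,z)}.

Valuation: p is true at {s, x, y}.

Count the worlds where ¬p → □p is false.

s: ¬p is F, □p is T. ✓
x: ¬p is F, □p is T. ✓
y: ¬p is F, □p is F. ✓
z: ¬p is T, □p is F. ✗
Satisfying worlds: {s, x, y}.
So ¬p → □p fails at the other 1 world.

1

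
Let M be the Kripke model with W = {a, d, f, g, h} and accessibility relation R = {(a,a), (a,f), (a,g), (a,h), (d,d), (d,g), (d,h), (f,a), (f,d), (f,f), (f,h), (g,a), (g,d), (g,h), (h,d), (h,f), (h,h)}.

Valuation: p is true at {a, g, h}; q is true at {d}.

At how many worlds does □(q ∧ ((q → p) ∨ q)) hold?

a: successors {a, f, g, h}; q ∧ ((q → p) ∨ q) there: a:F, f:F, g:F, h:F. ✗
d: successors {d, g, h}; q ∧ ((q → p) ∨ q) there: d:T, g:F, h:F. ✗
f: successors {a, d, f, h}; q ∧ ((q → p) ∨ q) there: a:F, d:T, f:F, h:F. ✗
g: successors {a, d, h}; q ∧ ((q → p) ∨ q) there: a:F, d:T, h:F. ✗
h: successors {d, f, h}; q ∧ ((q → p) ∨ q) there: d:T, f:F, h:F. ✗
Satisfying worlds: ∅.

0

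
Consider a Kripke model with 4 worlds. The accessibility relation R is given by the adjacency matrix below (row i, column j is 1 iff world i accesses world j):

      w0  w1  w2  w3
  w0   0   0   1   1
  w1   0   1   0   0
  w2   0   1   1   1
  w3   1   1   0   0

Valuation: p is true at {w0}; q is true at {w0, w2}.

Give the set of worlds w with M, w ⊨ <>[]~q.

w0: successors {w2, w3}; []~q there: w2:F, w3:F. ✗
w1: successors {w1}; []~q there: w1:T. ✓
w2: successors {w1, w2, w3}; []~q there: w1:T, w2:F, w3:F. ✓
w3: successors {w0, w1}; []~q there: w0:F, w1:T. ✓

{w1, w2, w3}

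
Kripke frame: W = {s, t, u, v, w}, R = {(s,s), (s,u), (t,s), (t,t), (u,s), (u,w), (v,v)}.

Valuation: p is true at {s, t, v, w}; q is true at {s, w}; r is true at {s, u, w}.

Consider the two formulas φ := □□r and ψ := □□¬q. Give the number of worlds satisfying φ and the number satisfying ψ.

3 and 2

For □□r:
s: successors {s, u}; □r there: s:T, u:T. ✓
t: successors {s, t}; □r there: s:T, t:F. ✗
u: successors {s, w}; □r there: s:T, w:T. ✓
v: successors {v}; □r there: v:F. ✗
w: no successors, so □□r holds vacuously. ✓
— 3 worlds.
For □□¬q:
s: successors {s, u}; □¬q there: s:F, u:F. ✗
t: successors {s, t}; □¬q there: s:F, t:F. ✗
u: successors {s, w}; □¬q there: s:F, w:T. ✗
v: successors {v}; □¬q there: v:T. ✓
w: no successors, so □□¬q holds vacuously. ✓
— 2 worlds.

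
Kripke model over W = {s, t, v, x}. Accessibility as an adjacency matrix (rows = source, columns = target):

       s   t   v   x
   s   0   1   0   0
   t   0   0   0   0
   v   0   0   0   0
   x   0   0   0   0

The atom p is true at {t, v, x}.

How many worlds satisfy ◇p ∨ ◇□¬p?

s: ◇p is T, ◇□¬p is T. ✓
t: ◇p is F, ◇□¬p is F. ✗
v: ◇p is F, ◇□¬p is F. ✗
x: ◇p is F, ◇□¬p is F. ✗
Satisfying worlds: {s}.

1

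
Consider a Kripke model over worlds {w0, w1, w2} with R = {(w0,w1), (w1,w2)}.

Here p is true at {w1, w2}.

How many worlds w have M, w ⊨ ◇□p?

w0: successors {w1}; □p there: w1:T. ✓
w1: successors {w2}; □p there: w2:T. ✓
w2: no successors, so ◇□p fails. ✗
Satisfying worlds: {w0, w1}.

2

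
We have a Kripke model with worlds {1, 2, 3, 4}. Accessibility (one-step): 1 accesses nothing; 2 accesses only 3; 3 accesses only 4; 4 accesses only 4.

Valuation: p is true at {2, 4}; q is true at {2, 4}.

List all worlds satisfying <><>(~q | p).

1: no successors, so <><>(~q | p) fails. ✗
2: successors {3}; <>(~q | p) there: 3:T. ✓
3: successors {4}; <>(~q | p) there: 4:T. ✓
4: successors {4}; <>(~q | p) there: 4:T. ✓

{2, 3, 4}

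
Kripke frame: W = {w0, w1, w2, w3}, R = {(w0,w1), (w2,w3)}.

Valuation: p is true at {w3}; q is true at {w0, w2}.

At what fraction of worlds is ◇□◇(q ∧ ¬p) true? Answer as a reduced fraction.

w0: successors {w1}; □◇(q ∧ ¬p) there: w1:T. ✓
w1: no successors, so ◇□◇(q ∧ ¬p) fails. ✗
w2: successors {w3}; □◇(q ∧ ¬p) there: w3:T. ✓
w3: no successors, so ◇□◇(q ∧ ¬p) fails. ✗
That's 2 of 4 worlds, so 2/4 = 1/2.

1/2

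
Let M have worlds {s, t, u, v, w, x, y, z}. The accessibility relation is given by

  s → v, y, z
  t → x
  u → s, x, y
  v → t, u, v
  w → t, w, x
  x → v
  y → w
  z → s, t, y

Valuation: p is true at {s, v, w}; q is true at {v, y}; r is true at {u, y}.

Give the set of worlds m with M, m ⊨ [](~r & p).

s: successors {v, y, z}; ~r & p there: v:T, y:F, z:F. ✗
t: successors {x}; ~r & p there: x:F. ✗
u: successors {s, x, y}; ~r & p there: s:T, x:F, y:F. ✗
v: successors {t, u, v}; ~r & p there: t:F, u:F, v:T. ✗
w: successors {t, w, x}; ~r & p there: t:F, w:T, x:F. ✗
x: successors {v}; ~r & p there: v:T. ✓
y: successors {w}; ~r & p there: w:T. ✓
z: successors {s, t, y}; ~r & p there: s:T, t:F, y:F. ✗

{x, y}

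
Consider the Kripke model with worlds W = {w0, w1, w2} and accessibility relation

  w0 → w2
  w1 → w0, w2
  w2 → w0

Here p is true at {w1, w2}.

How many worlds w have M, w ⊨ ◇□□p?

w0: successors {w2}; □□p there: w2:T. ✓
w1: successors {w0, w2}; □□p there: w0:F, w2:T. ✓
w2: successors {w0}; □□p there: w0:F. ✗
Satisfying worlds: {w0, w1}.

2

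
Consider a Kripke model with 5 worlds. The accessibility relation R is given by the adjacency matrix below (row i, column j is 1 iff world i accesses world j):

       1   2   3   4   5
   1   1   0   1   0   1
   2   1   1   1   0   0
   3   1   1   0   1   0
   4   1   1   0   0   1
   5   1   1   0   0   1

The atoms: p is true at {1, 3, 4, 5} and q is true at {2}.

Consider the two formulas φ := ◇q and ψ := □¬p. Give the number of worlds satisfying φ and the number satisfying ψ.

4 and 0

For ◇q:
1: successors {1, 3, 5}; q there: 1:F, 3:F, 5:F. ✗
2: successors {1, 2, 3}; q there: 1:F, 2:T, 3:F. ✓
3: successors {1, 2, 4}; q there: 1:F, 2:T, 4:F. ✓
4: successors {1, 2, 5}; q there: 1:F, 2:T, 5:F. ✓
5: successors {1, 2, 5}; q there: 1:F, 2:T, 5:F. ✓
— 4 worlds.
For □¬p:
1: successors {1, 3, 5}; ¬p there: 1:F, 3:F, 5:F. ✗
2: successors {1, 2, 3}; ¬p there: 1:F, 2:T, 3:F. ✗
3: successors {1, 2, 4}; ¬p there: 1:F, 2:T, 4:F. ✗
4: successors {1, 2, 5}; ¬p there: 1:F, 2:T, 5:F. ✗
5: successors {1, 2, 5}; ¬p there: 1:F, 2:T, 5:F. ✗
— 0 worlds.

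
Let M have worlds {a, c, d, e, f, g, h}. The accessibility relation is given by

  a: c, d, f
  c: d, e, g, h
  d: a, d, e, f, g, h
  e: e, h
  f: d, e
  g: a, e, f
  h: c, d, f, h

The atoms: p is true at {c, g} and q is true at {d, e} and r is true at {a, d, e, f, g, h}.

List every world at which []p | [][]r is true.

a: []p is F, [][]r is T. ✓
c: []p is F, [][]r is F. ✗
d: []p is F, [][]r is F. ✗
e: []p is F, [][]r is F. ✗
f: []p is F, [][]r is T. ✓
g: []p is F, [][]r is F. ✗
h: []p is F, [][]r is F. ✗

{a, f}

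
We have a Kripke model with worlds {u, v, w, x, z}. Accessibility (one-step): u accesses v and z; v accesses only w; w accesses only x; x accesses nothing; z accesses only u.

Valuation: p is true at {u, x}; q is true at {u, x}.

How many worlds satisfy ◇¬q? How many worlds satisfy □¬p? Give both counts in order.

For ◇¬q:
u: successors {v, z}; ¬q there: v:T, z:T. ✓
v: successors {w}; ¬q there: w:T. ✓
w: successors {x}; ¬q there: x:F. ✗
x: no successors, so ◇¬q fails. ✗
z: successors {u}; ¬q there: u:F. ✗
— 2 worlds.
For □¬p:
u: successors {v, z}; ¬p there: v:T, z:T. ✓
v: successors {w}; ¬p there: w:T. ✓
w: successors {x}; ¬p there: x:F. ✗
x: no successors, so □¬p holds vacuously. ✓
z: successors {u}; ¬p there: u:F. ✗
— 3 worlds.

2 and 3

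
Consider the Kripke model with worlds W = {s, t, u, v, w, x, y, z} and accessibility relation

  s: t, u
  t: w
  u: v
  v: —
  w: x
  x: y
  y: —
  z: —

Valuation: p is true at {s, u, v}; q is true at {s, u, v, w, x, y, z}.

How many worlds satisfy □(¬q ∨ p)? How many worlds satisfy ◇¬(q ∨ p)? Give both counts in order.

5 and 1

For □(¬q ∨ p):
s: successors {t, u}; ¬q ∨ p there: t:T, u:T. ✓
t: successors {w}; ¬q ∨ p there: w:F. ✗
u: successors {v}; ¬q ∨ p there: v:T. ✓
v: no successors, so □(¬q ∨ p) holds vacuously. ✓
w: successors {x}; ¬q ∨ p there: x:F. ✗
x: successors {y}; ¬q ∨ p there: y:F. ✗
y: no successors, so □(¬q ∨ p) holds vacuously. ✓
z: no successors, so □(¬q ∨ p) holds vacuously. ✓
— 5 worlds.
For ◇¬(q ∨ p):
s: successors {t, u}; ¬(q ∨ p) there: t:T, u:F. ✓
t: successors {w}; ¬(q ∨ p) there: w:F. ✗
u: successors {v}; ¬(q ∨ p) there: v:F. ✗
v: no successors, so ◇¬(q ∨ p) fails. ✗
w: successors {x}; ¬(q ∨ p) there: x:F. ✗
x: successors {y}; ¬(q ∨ p) there: y:F. ✗
y: no successors, so ◇¬(q ∨ p) fails. ✗
z: no successors, so ◇¬(q ∨ p) fails. ✗
— 1 world.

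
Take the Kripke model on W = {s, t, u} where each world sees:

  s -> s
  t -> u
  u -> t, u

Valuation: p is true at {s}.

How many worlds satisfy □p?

s: successors {s}; p there: s:T. ✓
t: successors {u}; p there: u:F. ✗
u: successors {t, u}; p there: t:F, u:F. ✗
Satisfying worlds: {s}.

1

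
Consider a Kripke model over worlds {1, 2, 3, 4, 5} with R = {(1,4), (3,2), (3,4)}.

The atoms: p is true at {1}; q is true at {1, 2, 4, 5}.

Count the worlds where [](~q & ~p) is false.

1: successors {4}; ~q & ~p there: 4:F. ✗
2: no successors, so [](~q & ~p) holds vacuously. ✓
3: successors {2, 4}; ~q & ~p there: 2:F, 4:F. ✗
4: no successors, so [](~q & ~p) holds vacuously. ✓
5: no successors, so [](~q & ~p) holds vacuously. ✓
Satisfying worlds: {2, 4, 5}.
So [](~q & ~p) fails at the other 2 worlds.

2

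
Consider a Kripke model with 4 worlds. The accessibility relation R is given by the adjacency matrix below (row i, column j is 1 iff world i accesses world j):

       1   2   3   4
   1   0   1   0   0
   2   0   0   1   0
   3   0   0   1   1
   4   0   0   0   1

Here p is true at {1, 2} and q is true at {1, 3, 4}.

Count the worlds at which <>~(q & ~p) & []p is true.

1

1: <>~(q & ~p) is T, []p is T. ✓
2: <>~(q & ~p) is F, []p is F. ✗
3: <>~(q & ~p) is F, []p is F. ✗
4: <>~(q & ~p) is F, []p is F. ✗
Satisfying worlds: {1}.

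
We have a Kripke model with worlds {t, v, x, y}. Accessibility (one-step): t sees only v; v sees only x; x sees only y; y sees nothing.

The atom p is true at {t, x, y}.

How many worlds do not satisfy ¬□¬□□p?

t: □¬□□p is F. ✓
v: □¬□□p is F. ✓
x: □¬□□p is F. ✓
y: □¬□□p is T. ✗
Satisfying worlds: {t, v, x}.
So ¬□¬□□p fails at the other 1 world.

1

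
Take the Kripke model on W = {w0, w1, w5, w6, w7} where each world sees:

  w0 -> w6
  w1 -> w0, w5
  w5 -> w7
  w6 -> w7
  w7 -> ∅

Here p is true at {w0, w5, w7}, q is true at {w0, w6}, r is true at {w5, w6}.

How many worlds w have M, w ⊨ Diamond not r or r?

w0: Diamond not r is F, r is F. ✗
w1: Diamond not r is T, r is F. ✓
w5: Diamond not r is T, r is T. ✓
w6: Diamond not r is T, r is T. ✓
w7: Diamond not r is F, r is F. ✗
Satisfying worlds: {w1, w5, w6}.

3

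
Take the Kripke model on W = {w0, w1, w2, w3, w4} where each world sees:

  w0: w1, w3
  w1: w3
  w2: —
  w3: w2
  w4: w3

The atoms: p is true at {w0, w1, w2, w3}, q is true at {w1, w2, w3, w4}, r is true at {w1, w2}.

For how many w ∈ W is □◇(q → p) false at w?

w0: successors {w1, w3}; ◇(q → p) there: w1:T, w3:T. ✓
w1: successors {w3}; ◇(q → p) there: w3:T. ✓
w2: no successors, so □◇(q → p) holds vacuously. ✓
w3: successors {w2}; ◇(q → p) there: w2:F. ✗
w4: successors {w3}; ◇(q → p) there: w3:T. ✓
Satisfying worlds: {w0, w1, w2, w4}.
So □◇(q → p) fails at the other 1 world.

1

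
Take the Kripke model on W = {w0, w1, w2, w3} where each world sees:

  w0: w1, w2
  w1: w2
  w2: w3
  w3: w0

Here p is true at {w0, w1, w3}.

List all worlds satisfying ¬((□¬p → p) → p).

{w2}

w0: (□¬p → p) → p is T. ✗
w1: (□¬p → p) → p is T. ✗
w2: (□¬p → p) → p is F. ✓
w3: (□¬p → p) → p is T. ✗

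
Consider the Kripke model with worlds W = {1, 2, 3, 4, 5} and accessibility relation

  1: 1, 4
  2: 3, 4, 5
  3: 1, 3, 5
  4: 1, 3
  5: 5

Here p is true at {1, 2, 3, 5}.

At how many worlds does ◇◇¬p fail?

2

1: successors {1, 4}; ◇¬p there: 1:T, 4:F. ✓
2: successors {3, 4, 5}; ◇¬p there: 3:F, 4:F, 5:F. ✗
3: successors {1, 3, 5}; ◇¬p there: 1:T, 3:F, 5:F. ✓
4: successors {1, 3}; ◇¬p there: 1:T, 3:F. ✓
5: successors {5}; ◇¬p there: 5:F. ✗
Satisfying worlds: {1, 3, 4}.
So ◇◇¬p fails at the other 2 worlds.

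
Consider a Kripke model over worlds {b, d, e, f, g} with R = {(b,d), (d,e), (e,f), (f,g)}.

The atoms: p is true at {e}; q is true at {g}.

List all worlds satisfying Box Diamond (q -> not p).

{b, d, e, g}

b: successors {d}; Diamond (q -> not p) there: d:T. ✓
d: successors {e}; Diamond (q -> not p) there: e:T. ✓
e: successors {f}; Diamond (q -> not p) there: f:T. ✓
f: successors {g}; Diamond (q -> not p) there: g:F. ✗
g: no successors, so Box Diamond (q -> not p) holds vacuously. ✓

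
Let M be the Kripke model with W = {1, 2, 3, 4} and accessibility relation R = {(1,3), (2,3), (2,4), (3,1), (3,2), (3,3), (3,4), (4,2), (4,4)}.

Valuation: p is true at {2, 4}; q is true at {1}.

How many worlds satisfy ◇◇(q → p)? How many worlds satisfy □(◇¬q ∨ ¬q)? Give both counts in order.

4 and 4

For ◇◇(q → p):
1: successors {3}; ◇(q → p) there: 3:T. ✓
2: successors {3, 4}; ◇(q → p) there: 3:T, 4:T. ✓
3: successors {1, 2, 3, 4}; ◇(q → p) there: 1:T, 2:T, 3:T, 4:T. ✓
4: successors {2, 4}; ◇(q → p) there: 2:T, 4:T. ✓
— 4 worlds.
For □(◇¬q ∨ ¬q):
1: successors {3}; ◇¬q ∨ ¬q there: 3:T. ✓
2: successors {3, 4}; ◇¬q ∨ ¬q there: 3:T, 4:T. ✓
3: successors {1, 2, 3, 4}; ◇¬q ∨ ¬q there: 1:T, 2:T, 3:T, 4:T. ✓
4: successors {2, 4}; ◇¬q ∨ ¬q there: 2:T, 4:T. ✓
— 4 worlds.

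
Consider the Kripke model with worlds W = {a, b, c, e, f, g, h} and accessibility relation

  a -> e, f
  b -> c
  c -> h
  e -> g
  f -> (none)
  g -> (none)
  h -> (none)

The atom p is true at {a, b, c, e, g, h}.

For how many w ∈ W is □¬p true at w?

3

a: successors {e, f}; ¬p there: e:F, f:T. ✗
b: successors {c}; ¬p there: c:F. ✗
c: successors {h}; ¬p there: h:F. ✗
e: successors {g}; ¬p there: g:F. ✗
f: no successors, so □¬p holds vacuously. ✓
g: no successors, so □¬p holds vacuously. ✓
h: no successors, so □¬p holds vacuously. ✓
Satisfying worlds: {f, g, h}.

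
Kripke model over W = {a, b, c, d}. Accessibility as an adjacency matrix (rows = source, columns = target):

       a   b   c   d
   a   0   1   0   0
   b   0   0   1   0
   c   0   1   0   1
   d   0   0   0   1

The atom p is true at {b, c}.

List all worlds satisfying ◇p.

a: successors {b}; p there: b:T. ✓
b: successors {c}; p there: c:T. ✓
c: successors {b, d}; p there: b:T, d:F. ✓
d: successors {d}; p there: d:F. ✗

{a, b, c}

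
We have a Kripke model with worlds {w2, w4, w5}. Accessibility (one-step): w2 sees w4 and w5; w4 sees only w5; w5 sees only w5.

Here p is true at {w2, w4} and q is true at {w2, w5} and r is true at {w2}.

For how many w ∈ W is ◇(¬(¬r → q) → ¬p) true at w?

w2: successors {w4, w5}; ¬(¬r → q) → ¬p there: w4:F, w5:T. ✓
w4: successors {w5}; ¬(¬r → q) → ¬p there: w5:T. ✓
w5: successors {w5}; ¬(¬r → q) → ¬p there: w5:T. ✓
Satisfying worlds: {w2, w4, w5}.

3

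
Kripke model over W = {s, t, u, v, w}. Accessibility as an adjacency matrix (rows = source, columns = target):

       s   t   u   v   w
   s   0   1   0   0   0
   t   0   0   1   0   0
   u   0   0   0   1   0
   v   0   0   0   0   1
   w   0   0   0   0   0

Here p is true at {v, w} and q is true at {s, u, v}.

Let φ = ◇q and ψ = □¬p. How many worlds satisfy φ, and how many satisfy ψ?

2 and 3

For ◇q:
s: successors {t}; q there: t:F. ✗
t: successors {u}; q there: u:T. ✓
u: successors {v}; q there: v:T. ✓
v: successors {w}; q there: w:F. ✗
w: no successors, so ◇q fails. ✗
— 2 worlds.
For □¬p:
s: successors {t}; ¬p there: t:T. ✓
t: successors {u}; ¬p there: u:T. ✓
u: successors {v}; ¬p there: v:F. ✗
v: successors {w}; ¬p there: w:F. ✗
w: no successors, so □¬p holds vacuously. ✓
— 3 worlds.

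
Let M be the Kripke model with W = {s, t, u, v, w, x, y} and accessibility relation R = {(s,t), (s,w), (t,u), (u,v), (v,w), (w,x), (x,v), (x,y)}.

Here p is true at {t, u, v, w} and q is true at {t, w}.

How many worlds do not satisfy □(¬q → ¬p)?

3

s: successors {t, w}; ¬q → ¬p there: t:T, w:T. ✓
t: successors {u}; ¬q → ¬p there: u:F. ✗
u: successors {v}; ¬q → ¬p there: v:F. ✗
v: successors {w}; ¬q → ¬p there: w:T. ✓
w: successors {x}; ¬q → ¬p there: x:T. ✓
x: successors {v, y}; ¬q → ¬p there: v:F, y:T. ✗
y: no successors, so □(¬q → ¬p) holds vacuously. ✓
Satisfying worlds: {s, v, w, y}.
So □(¬q → ¬p) fails at the other 3 worlds.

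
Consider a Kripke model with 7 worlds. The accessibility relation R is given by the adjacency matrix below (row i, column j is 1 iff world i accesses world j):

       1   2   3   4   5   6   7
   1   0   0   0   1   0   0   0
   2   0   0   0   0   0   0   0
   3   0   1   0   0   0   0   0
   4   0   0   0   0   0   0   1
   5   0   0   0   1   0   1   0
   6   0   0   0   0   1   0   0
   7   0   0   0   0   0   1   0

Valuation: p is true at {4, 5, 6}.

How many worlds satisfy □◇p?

1: successors {4}; ◇p there: 4:F. ✗
2: no successors, so □◇p holds vacuously. ✓
3: successors {2}; ◇p there: 2:F. ✗
4: successors {7}; ◇p there: 7:T. ✓
5: successors {4, 6}; ◇p there: 4:F, 6:T. ✗
6: successors {5}; ◇p there: 5:T. ✓
7: successors {6}; ◇p there: 6:T. ✓
Satisfying worlds: {2, 4, 6, 7}.

4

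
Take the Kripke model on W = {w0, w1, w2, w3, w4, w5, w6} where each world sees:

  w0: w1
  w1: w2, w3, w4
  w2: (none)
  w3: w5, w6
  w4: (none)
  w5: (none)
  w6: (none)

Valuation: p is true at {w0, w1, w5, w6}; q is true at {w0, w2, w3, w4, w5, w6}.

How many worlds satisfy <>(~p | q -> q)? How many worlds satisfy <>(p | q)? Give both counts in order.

For <>(~p | q -> q):
w0: successors {w1}; ~p | q -> q there: w1:T. ✓
w1: successors {w2, w3, w4}; ~p | q -> q there: w2:T, w3:T, w4:T. ✓
w2: no successors, so <>(~p | q -> q) fails. ✗
w3: successors {w5, w6}; ~p | q -> q there: w5:T, w6:T. ✓
w4: no successors, so <>(~p | q -> q) fails. ✗
w5: no successors, so <>(~p | q -> q) fails. ✗
w6: no successors, so <>(~p | q -> q) fails. ✗
— 3 worlds.
For <>(p | q):
w0: successors {w1}; p | q there: w1:T. ✓
w1: successors {w2, w3, w4}; p | q there: w2:T, w3:T, w4:T. ✓
w2: no successors, so <>(p | q) fails. ✗
w3: successors {w5, w6}; p | q there: w5:T, w6:T. ✓
w4: no successors, so <>(p | q) fails. ✗
w5: no successors, so <>(p | q) fails. ✗
w6: no successors, so <>(p | q) fails. ✗
— 3 worlds.

3 and 3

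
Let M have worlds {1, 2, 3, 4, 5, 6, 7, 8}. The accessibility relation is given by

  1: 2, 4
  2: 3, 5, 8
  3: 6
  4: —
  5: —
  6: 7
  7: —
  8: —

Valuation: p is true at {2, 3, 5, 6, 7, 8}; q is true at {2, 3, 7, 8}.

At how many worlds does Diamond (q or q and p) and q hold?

1

1: Diamond (q or q and p) is T, q is F. ✗
2: Diamond (q or q and p) is T, q is T. ✓
3: Diamond (q or q and p) is F, q is T. ✗
4: Diamond (q or q and p) is F, q is F. ✗
5: Diamond (q or q and p) is F, q is F. ✗
6: Diamond (q or q and p) is T, q is F. ✗
7: Diamond (q or q and p) is F, q is T. ✗
8: Diamond (q or q and p) is F, q is T. ✗
Satisfying worlds: {2}.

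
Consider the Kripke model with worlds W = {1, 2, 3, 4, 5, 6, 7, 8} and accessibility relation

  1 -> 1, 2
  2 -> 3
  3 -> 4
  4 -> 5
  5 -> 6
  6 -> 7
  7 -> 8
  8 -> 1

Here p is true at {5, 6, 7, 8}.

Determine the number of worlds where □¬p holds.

4

1: successors {1, 2}; ¬p there: 1:T, 2:T. ✓
2: successors {3}; ¬p there: 3:T. ✓
3: successors {4}; ¬p there: 4:T. ✓
4: successors {5}; ¬p there: 5:F. ✗
5: successors {6}; ¬p there: 6:F. ✗
6: successors {7}; ¬p there: 7:F. ✗
7: successors {8}; ¬p there: 8:F. ✗
8: successors {1}; ¬p there: 1:T. ✓
Satisfying worlds: {1, 2, 3, 8}.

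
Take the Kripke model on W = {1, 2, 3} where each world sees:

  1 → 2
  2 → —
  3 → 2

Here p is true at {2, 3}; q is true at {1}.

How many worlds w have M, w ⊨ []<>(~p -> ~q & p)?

1

1: successors {2}; <>(~p -> ~q & p) there: 2:F. ✗
2: no successors, so []<>(~p -> ~q & p) holds vacuously. ✓
3: successors {2}; <>(~p -> ~q & p) there: 2:F. ✗
Satisfying worlds: {2}.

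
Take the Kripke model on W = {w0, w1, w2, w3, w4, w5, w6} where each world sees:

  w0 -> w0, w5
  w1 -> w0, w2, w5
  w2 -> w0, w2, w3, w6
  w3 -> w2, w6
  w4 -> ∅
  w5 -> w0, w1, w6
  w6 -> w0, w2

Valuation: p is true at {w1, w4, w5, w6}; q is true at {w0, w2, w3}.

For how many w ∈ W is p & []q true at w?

w0: p is F, []q is F. ✗
w1: p is T, []q is F. ✗
w2: p is F, []q is F. ✗
w3: p is F, []q is F. ✗
w4: p is T, []q is T. ✓
w5: p is T, []q is F. ✗
w6: p is T, []q is T. ✓
Satisfying worlds: {w4, w6}.

2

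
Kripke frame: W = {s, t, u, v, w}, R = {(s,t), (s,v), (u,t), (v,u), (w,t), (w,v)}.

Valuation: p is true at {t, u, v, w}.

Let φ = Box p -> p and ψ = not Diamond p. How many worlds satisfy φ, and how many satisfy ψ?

4 and 1

For Box p -> p:
s: Box p is T, p is F. ✗
t: Box p is T, p is T. ✓
u: Box p is T, p is T. ✓
v: Box p is T, p is T. ✓
w: Box p is T, p is T. ✓
— 4 worlds.
For not Diamond p:
s: Diamond p is T. ✗
t: Diamond p is F. ✓
u: Diamond p is T. ✗
v: Diamond p is T. ✗
w: Diamond p is T. ✗
— 1 world.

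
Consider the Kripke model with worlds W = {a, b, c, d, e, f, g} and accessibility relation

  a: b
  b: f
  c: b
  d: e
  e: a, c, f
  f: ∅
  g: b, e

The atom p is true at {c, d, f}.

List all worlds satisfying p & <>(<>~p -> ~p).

{c, d}

a: p is F, <>(<>~p -> ~p) is T. ✗
b: p is F, <>(<>~p -> ~p) is T. ✗
c: p is T, <>(<>~p -> ~p) is T. ✓
d: p is T, <>(<>~p -> ~p) is T. ✓
e: p is F, <>(<>~p -> ~p) is T. ✗
f: p is T, <>(<>~p -> ~p) is F. ✗
g: p is F, <>(<>~p -> ~p) is T. ✗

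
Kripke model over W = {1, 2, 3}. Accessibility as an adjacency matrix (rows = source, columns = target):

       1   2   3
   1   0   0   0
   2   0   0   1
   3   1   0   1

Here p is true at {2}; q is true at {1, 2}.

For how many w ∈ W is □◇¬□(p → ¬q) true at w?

1

1: no successors, so □◇¬□(p → ¬q) holds vacuously. ✓
2: successors {3}; ◇¬□(p → ¬q) there: 3:F. ✗
3: successors {1, 3}; ◇¬□(p → ¬q) there: 1:F, 3:F. ✗
Satisfying worlds: {1}.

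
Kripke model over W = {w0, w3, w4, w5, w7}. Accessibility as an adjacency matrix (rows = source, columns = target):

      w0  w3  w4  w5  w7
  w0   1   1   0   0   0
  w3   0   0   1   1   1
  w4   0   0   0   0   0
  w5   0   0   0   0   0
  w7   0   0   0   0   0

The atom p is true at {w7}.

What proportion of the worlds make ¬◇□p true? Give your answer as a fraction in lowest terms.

4/5

w0: ◇□p is F. ✓
w3: ◇□p is T. ✗
w4: ◇□p is F. ✓
w5: ◇□p is F. ✓
w7: ◇□p is F. ✓
That's 4 of 5 worlds, so 4/5.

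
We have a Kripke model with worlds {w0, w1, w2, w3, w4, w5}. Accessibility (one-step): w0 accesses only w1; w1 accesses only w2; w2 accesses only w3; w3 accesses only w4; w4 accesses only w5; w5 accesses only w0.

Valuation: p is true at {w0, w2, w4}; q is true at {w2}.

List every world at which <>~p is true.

{w0, w2, w4}

w0: successors {w1}; ~p there: w1:T. ✓
w1: successors {w2}; ~p there: w2:F. ✗
w2: successors {w3}; ~p there: w3:T. ✓
w3: successors {w4}; ~p there: w4:F. ✗
w4: successors {w5}; ~p there: w5:T. ✓
w5: successors {w0}; ~p there: w0:F. ✗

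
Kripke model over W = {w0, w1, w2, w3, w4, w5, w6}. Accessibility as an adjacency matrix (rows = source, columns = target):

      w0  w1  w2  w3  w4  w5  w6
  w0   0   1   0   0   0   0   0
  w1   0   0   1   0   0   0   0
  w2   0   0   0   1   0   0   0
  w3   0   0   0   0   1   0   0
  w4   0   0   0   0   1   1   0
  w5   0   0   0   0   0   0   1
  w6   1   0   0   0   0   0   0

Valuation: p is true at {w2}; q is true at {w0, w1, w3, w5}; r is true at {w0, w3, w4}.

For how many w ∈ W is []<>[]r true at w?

w0: successors {w1}; <>[]r there: w1:T. ✓
w1: successors {w2}; <>[]r there: w2:T. ✓
w2: successors {w3}; <>[]r there: w3:F. ✗
w3: successors {w4}; <>[]r there: w4:F. ✗
w4: successors {w4, w5}; <>[]r there: w4:F, w5:T. ✗
w5: successors {w6}; <>[]r there: w6:F. ✗
w6: successors {w0}; <>[]r there: w0:F. ✗
Satisfying worlds: {w0, w1}.

2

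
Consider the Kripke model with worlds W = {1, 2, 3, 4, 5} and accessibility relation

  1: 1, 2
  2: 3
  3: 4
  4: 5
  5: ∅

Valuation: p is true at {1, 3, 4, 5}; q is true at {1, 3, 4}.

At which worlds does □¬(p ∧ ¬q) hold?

1: successors {1, 2}; ¬(p ∧ ¬q) there: 1:T, 2:T. ✓
2: successors {3}; ¬(p ∧ ¬q) there: 3:T. ✓
3: successors {4}; ¬(p ∧ ¬q) there: 4:T. ✓
4: successors {5}; ¬(p ∧ ¬q) there: 5:F. ✗
5: no successors, so □¬(p ∧ ¬q) holds vacuously. ✓

{1, 2, 3, 5}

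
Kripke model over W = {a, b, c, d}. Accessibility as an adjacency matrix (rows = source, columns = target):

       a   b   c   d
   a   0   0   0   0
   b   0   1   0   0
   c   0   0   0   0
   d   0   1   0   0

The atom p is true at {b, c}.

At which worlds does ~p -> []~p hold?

a: ~p is T, []~p is T. ✓
b: ~p is F, []~p is F. ✓
c: ~p is F, []~p is T. ✓
d: ~p is T, []~p is F. ✗

{a, b, c}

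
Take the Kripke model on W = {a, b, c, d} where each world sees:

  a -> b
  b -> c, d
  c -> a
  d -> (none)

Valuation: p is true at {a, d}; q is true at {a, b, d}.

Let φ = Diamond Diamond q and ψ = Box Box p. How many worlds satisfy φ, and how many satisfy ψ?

For Diamond Diamond q:
a: successors {b}; Diamond q there: b:T. ✓
b: successors {c, d}; Diamond q there: c:T, d:F. ✓
c: successors {a}; Diamond q there: a:T. ✓
d: no successors, so Diamond Diamond q fails. ✗
— 3 worlds.
For Box Box p:
a: successors {b}; Box p there: b:F. ✗
b: successors {c, d}; Box p there: c:T, d:T. ✓
c: successors {a}; Box p there: a:F. ✗
d: no successors, so Box Box p holds vacuously. ✓
— 2 worlds.

3 and 2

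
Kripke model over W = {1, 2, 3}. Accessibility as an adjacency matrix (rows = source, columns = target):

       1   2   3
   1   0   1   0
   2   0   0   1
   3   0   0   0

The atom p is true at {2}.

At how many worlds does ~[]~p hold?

1

1: []~p is F. ✓
2: []~p is T. ✗
3: []~p is T. ✗
Satisfying worlds: {1}.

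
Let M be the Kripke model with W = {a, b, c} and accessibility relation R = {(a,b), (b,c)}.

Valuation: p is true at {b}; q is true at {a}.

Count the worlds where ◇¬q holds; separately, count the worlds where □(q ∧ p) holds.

For ◇¬q:
a: successors {b}; ¬q there: b:T. ✓
b: successors {c}; ¬q there: c:T. ✓
c: no successors, so ◇¬q fails. ✗
— 2 worlds.
For □(q ∧ p):
a: successors {b}; q ∧ p there: b:F. ✗
b: successors {c}; q ∧ p there: c:F. ✗
c: no successors, so □(q ∧ p) holds vacuously. ✓
— 1 world.

2 and 1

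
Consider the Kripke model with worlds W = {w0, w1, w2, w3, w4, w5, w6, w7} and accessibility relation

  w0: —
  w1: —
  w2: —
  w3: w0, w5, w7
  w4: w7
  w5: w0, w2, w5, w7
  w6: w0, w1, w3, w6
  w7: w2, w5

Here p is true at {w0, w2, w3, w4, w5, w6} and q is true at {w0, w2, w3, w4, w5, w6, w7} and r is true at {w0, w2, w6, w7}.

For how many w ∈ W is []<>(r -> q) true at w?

4

w0: no successors, so []<>(r -> q) holds vacuously. ✓
w1: no successors, so []<>(r -> q) holds vacuously. ✓
w2: no successors, so []<>(r -> q) holds vacuously. ✓
w3: successors {w0, w5, w7}; <>(r -> q) there: w0:F, w5:T, w7:T. ✗
w4: successors {w7}; <>(r -> q) there: w7:T. ✓
w5: successors {w0, w2, w5, w7}; <>(r -> q) there: w0:F, w2:F, w5:T, w7:T. ✗
w6: successors {w0, w1, w3, w6}; <>(r -> q) there: w0:F, w1:F, w3:T, w6:T. ✗
w7: successors {w2, w5}; <>(r -> q) there: w2:F, w5:T. ✗
Satisfying worlds: {w0, w1, w2, w4}.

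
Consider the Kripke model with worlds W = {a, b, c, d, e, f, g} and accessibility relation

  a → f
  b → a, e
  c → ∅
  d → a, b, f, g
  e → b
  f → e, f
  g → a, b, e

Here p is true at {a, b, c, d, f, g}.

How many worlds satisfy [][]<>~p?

a: successors {f}; []<>~p there: f:F. ✗
b: successors {a, e}; []<>~p there: a:T, e:T. ✓
c: no successors, so [][]<>~p holds vacuously. ✓
d: successors {a, b, f, g}; []<>~p there: a:T, b:F, f:F, g:F. ✗
e: successors {b}; []<>~p there: b:F. ✗
f: successors {e, f}; []<>~p there: e:T, f:F. ✗
g: successors {a, b, e}; []<>~p there: a:T, b:F, e:T. ✗
Satisfying worlds: {b, c}.

2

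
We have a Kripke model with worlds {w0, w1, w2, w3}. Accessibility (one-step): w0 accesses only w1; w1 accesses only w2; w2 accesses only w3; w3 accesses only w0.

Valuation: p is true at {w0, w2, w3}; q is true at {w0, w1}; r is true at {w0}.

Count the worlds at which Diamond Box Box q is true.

2

w0: successors {w1}; Box Box q there: w1:F. ✗
w1: successors {w2}; Box Box q there: w2:T. ✓
w2: successors {w3}; Box Box q there: w3:T. ✓
w3: successors {w0}; Box Box q there: w0:F. ✗
Satisfying worlds: {w1, w2}.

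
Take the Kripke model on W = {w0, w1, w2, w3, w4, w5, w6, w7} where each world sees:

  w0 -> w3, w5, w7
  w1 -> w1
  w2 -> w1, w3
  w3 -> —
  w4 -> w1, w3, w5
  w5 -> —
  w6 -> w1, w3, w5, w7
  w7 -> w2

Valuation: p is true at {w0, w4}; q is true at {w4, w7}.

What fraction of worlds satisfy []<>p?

w0: successors {w3, w5, w7}; <>p there: w3:F, w5:F, w7:F. ✗
w1: successors {w1}; <>p there: w1:F. ✗
w2: successors {w1, w3}; <>p there: w1:F, w3:F. ✗
w3: no successors, so []<>p holds vacuously. ✓
w4: successors {w1, w3, w5}; <>p there: w1:F, w3:F, w5:F. ✗
w5: no successors, so []<>p holds vacuously. ✓
w6: successors {w1, w3, w5, w7}; <>p there: w1:F, w3:F, w5:F, w7:F. ✗
w7: successors {w2}; <>p there: w2:F. ✗
That's 2 of 8 worlds, so 2/8 = 1/4.

1/4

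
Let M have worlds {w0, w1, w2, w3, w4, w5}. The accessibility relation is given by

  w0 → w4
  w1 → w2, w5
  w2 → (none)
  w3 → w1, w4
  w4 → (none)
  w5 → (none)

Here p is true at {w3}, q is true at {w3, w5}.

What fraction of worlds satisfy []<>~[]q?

w0: successors {w4}; <>~[]q there: w4:F. ✗
w1: successors {w2, w5}; <>~[]q there: w2:F, w5:F. ✗
w2: no successors, so []<>~[]q holds vacuously. ✓
w3: successors {w1, w4}; <>~[]q there: w1:F, w4:F. ✗
w4: no successors, so []<>~[]q holds vacuously. ✓
w5: no successors, so []<>~[]q holds vacuously. ✓
That's 3 of 6 worlds, so 3/6 = 1/2.

1/2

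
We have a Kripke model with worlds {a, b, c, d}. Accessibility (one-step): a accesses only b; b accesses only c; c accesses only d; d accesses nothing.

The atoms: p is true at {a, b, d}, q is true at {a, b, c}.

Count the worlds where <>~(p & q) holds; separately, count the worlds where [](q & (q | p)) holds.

For <>~(p & q):
a: successors {b}; ~(p & q) there: b:F. ✗
b: successors {c}; ~(p & q) there: c:T. ✓
c: successors {d}; ~(p & q) there: d:T. ✓
d: no successors, so <>~(p & q) fails. ✗
— 2 worlds.
For [](q & (q | p)):
a: successors {b}; q & (q | p) there: b:T. ✓
b: successors {c}; q & (q | p) there: c:T. ✓
c: successors {d}; q & (q | p) there: d:F. ✗
d: no successors, so [](q & (q | p)) holds vacuously. ✓
— 3 worlds.

2 and 3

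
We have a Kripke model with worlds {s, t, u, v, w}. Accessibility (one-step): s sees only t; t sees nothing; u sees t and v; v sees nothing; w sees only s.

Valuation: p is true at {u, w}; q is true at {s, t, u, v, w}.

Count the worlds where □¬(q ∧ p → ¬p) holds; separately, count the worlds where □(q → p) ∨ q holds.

2 and 5

For □¬(q ∧ p → ¬p):
s: successors {t}; ¬(q ∧ p → ¬p) there: t:F. ✗
t: no successors, so □¬(q ∧ p → ¬p) holds vacuously. ✓
u: successors {t, v}; ¬(q ∧ p → ¬p) there: t:F, v:F. ✗
v: no successors, so □¬(q ∧ p → ¬p) holds vacuously. ✓
w: successors {s}; ¬(q ∧ p → ¬p) there: s:F. ✗
— 2 worlds.
For □(q → p) ∨ q:
s: □(q → p) is F, q is T. ✓
t: □(q → p) is T, q is T. ✓
u: □(q → p) is F, q is T. ✓
v: □(q → p) is T, q is T. ✓
w: □(q → p) is F, q is T. ✓
— 5 worlds.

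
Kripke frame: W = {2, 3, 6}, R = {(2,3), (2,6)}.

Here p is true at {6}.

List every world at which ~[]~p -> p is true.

2: ~[]~p is T, p is F. ✗
3: ~[]~p is F, p is F. ✓
6: ~[]~p is F, p is T. ✓

{3, 6}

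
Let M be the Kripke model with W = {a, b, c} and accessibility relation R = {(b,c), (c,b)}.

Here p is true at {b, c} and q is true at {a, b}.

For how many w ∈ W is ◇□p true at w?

2

a: no successors, so ◇□p fails. ✗
b: successors {c}; □p there: c:T. ✓
c: successors {b}; □p there: b:T. ✓
Satisfying worlds: {b, c}.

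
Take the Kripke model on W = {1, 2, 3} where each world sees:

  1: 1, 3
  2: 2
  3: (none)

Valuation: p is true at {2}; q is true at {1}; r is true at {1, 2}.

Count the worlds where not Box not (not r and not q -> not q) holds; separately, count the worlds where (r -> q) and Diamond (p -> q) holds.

For not Box not (not r and not q -> not q):
1: Box not (not r and not q -> not q) is F. ✓
2: Box not (not r and not q -> not q) is F. ✓
3: Box not (not r and not q -> not q) is T. ✗
— 2 worlds.
For (r -> q) and Diamond (p -> q):
1: r -> q is T, Diamond (p -> q) is T. ✓
2: r -> q is F, Diamond (p -> q) is F. ✗
3: r -> q is T, Diamond (p -> q) is F. ✗
— 1 world.

2 and 1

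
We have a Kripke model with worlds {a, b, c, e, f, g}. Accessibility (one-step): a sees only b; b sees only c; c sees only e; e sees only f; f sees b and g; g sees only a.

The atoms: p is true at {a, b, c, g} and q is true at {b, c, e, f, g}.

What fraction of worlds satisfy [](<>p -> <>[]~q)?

a: successors {b}; <>p -> <>[]~q there: b:F. ✗
b: successors {c}; <>p -> <>[]~q there: c:T. ✓
c: successors {e}; <>p -> <>[]~q there: e:T. ✓
e: successors {f}; <>p -> <>[]~q there: f:T. ✓
f: successors {b, g}; <>p -> <>[]~q there: b:F, g:F. ✗
g: successors {a}; <>p -> <>[]~q there: a:F. ✗
That's 3 of 6 worlds, so 3/6 = 1/2.

1/2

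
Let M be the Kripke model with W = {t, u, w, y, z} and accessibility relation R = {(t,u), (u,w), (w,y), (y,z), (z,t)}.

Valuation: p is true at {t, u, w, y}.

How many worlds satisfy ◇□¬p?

1

t: successors {u}; □¬p there: u:F. ✗
u: successors {w}; □¬p there: w:F. ✗
w: successors {y}; □¬p there: y:T. ✓
y: successors {z}; □¬p there: z:F. ✗
z: successors {t}; □¬p there: t:F. ✗
Satisfying worlds: {w}.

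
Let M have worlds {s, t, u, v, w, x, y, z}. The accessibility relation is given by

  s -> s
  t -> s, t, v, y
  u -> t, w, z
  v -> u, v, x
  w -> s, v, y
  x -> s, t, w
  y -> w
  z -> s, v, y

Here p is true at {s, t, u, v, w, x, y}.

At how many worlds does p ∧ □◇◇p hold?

s: p is T, □◇◇p is T. ✓
t: p is T, □◇◇p is T. ✓
u: p is T, □◇◇p is T. ✓
v: p is T, □◇◇p is T. ✓
w: p is T, □◇◇p is T. ✓
x: p is T, □◇◇p is T. ✓
y: p is T, □◇◇p is T. ✓
z: p is F, □◇◇p is T. ✗
Satisfying worlds: {s, t, u, v, w, x, y}.

7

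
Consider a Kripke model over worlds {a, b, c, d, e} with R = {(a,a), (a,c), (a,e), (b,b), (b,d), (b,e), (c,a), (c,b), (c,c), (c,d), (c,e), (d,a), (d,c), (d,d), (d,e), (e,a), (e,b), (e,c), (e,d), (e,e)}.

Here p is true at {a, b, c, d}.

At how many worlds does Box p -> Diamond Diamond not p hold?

a: Box p is F, Diamond Diamond not p is T. ✓
b: Box p is F, Diamond Diamond not p is T. ✓
c: Box p is F, Diamond Diamond not p is T. ✓
d: Box p is F, Diamond Diamond not p is T. ✓
e: Box p is F, Diamond Diamond not p is T. ✓
Satisfying worlds: {a, b, c, d, e}.

5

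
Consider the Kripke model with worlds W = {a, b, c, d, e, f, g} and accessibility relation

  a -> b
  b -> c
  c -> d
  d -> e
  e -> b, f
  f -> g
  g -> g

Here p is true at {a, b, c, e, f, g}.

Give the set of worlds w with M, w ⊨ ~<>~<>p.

{a, c, d, e, f, g}

a: <>~<>p is F. ✓
b: <>~<>p is T. ✗
c: <>~<>p is F. ✓
d: <>~<>p is F. ✓
e: <>~<>p is F. ✓
f: <>~<>p is F. ✓
g: <>~<>p is F. ✓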